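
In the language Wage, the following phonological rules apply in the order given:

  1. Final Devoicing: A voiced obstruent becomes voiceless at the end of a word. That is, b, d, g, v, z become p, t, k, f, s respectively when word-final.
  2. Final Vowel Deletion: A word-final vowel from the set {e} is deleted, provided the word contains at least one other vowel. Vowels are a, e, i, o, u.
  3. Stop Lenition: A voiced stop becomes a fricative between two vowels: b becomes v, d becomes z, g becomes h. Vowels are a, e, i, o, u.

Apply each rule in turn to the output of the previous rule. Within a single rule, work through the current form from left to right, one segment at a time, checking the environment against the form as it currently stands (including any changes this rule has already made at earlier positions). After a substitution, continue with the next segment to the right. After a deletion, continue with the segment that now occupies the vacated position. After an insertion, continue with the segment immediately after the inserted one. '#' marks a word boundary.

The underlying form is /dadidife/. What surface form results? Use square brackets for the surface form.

1 Final Devoicing: no change — [dadidife]
2 Final Vowel Deletion: [dadidife] → [dadidif]
3 Stop Lenition: [dadidif] → [dazizif]

[dazizif]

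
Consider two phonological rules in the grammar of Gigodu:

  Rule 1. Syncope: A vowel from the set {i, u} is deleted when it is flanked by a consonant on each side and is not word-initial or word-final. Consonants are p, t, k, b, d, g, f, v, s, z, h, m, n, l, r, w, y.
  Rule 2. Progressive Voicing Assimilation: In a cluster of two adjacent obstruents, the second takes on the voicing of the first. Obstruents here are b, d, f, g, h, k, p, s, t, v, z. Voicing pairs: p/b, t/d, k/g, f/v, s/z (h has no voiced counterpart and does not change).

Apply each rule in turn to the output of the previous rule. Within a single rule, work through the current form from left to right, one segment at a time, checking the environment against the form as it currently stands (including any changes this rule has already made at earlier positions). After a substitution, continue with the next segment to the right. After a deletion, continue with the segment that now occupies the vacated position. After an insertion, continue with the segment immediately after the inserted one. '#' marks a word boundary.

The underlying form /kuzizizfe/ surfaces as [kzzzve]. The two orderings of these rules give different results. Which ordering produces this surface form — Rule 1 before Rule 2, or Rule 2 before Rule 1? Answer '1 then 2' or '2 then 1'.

Order 1 then 2:
  1 Syncope: [kuzizizfe] → [kzzzfe]
  2 Progressive Voicing Assimilation: [kzzzfe] → [ksssfe]
  result: [ksssfe]
Order 2 then 1:
  2 Progressive Voicing Assimilation: [kuzizizfe] → [kuzizizve]
  1 Syncope: [kuzizizve] → [kzzzve]
  result: [kzzzve]

2 then 1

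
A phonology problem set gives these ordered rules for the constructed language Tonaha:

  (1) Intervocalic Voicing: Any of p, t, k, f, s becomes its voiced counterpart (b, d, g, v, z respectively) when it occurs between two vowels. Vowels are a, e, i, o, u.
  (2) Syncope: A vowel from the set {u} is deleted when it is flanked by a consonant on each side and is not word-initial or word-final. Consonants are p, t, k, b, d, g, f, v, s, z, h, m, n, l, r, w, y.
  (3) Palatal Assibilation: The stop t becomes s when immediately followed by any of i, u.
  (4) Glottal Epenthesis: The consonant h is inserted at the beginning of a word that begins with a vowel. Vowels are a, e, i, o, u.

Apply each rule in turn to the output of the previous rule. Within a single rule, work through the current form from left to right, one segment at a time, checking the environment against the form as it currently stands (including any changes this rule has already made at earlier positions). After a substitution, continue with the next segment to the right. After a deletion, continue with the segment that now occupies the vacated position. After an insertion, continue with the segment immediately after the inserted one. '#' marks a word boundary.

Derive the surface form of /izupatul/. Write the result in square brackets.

[hizbadl]

(1) Intervocalic Voicing: [izupatul] → [izubadul]
(2) Syncope: [izubadul] → [izbadl]
(3) Palatal Assibilation: no change — [izbadl]
(4) Glottal Epenthesis: [izbadl] → [hizbadl]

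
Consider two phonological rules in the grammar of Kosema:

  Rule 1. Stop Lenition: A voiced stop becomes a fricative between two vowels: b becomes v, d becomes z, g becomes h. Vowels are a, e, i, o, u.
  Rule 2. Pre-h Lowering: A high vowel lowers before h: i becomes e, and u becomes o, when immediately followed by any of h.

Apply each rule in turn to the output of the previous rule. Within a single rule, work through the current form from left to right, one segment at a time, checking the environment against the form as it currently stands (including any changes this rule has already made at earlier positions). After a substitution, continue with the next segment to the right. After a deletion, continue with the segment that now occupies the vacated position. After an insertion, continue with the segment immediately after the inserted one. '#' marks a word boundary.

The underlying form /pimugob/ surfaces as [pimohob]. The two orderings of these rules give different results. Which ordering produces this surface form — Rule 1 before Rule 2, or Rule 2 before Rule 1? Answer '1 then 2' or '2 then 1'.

Order 1 then 2:
  1 Stop Lenition: [pimugob] → [pimuhob]
  2 Pre-h Lowering: [pimuhob] → [pimohob]
  result: [pimohob]
Order 2 then 1:
  2 Pre-h Lowering: no change — [pimugob]
  1 Stop Lenition: [pimugob] → [pimuhob]
  result: [pimuhob]

1 then 2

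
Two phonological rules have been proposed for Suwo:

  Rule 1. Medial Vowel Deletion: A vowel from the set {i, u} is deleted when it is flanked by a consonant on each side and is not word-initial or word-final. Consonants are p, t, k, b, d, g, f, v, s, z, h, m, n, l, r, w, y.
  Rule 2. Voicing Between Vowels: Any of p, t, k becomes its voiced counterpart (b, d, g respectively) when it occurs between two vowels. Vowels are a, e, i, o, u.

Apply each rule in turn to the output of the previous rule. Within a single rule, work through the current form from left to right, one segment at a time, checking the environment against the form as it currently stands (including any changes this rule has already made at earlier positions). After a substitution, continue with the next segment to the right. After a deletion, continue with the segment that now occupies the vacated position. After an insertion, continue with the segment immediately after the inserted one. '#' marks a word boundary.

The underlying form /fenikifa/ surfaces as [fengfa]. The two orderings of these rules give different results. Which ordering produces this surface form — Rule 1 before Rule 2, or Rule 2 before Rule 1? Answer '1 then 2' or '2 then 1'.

Order 1 then 2:
  1 Medial Vowel Deletion: [fenikifa] → [fenkfa]
  2 Voicing Between Vowels: no change — [fenkfa]
  result: [fenkfa]
Order 2 then 1:
  2 Voicing Between Vowels: [fenikifa] → [fenigifa]
  1 Medial Vowel Deletion: [fenigifa] → [fengfa]
  result: [fengfa]

2 then 1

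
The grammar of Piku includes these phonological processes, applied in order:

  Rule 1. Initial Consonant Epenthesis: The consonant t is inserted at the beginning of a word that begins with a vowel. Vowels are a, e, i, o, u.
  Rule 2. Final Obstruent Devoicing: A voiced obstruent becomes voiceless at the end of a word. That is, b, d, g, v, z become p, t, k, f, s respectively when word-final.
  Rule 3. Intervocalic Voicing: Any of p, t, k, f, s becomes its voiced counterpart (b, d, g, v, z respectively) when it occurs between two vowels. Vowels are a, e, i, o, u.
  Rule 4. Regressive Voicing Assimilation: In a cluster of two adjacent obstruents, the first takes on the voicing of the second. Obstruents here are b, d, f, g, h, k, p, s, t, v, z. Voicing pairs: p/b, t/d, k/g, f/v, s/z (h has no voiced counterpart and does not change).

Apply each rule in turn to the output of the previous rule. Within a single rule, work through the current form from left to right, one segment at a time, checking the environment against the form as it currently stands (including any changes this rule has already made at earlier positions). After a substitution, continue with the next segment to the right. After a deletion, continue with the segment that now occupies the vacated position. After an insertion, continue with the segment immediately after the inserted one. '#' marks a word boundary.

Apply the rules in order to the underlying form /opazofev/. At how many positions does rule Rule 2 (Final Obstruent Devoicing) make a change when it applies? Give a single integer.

1

Rule 1 Initial Consonant Epenthesis: [opazofev] → [topazofev]
Rule 2 Final Obstruent Devoicing: [topazofev] → [topazofef]
Rule 3 Intervocalic Voicing: [topazofef] → [tobazovef]
Rule 4 Regressive Voicing Assimilation: no change — [tobazovef]
Rule Rule 2 changed 1 position(s).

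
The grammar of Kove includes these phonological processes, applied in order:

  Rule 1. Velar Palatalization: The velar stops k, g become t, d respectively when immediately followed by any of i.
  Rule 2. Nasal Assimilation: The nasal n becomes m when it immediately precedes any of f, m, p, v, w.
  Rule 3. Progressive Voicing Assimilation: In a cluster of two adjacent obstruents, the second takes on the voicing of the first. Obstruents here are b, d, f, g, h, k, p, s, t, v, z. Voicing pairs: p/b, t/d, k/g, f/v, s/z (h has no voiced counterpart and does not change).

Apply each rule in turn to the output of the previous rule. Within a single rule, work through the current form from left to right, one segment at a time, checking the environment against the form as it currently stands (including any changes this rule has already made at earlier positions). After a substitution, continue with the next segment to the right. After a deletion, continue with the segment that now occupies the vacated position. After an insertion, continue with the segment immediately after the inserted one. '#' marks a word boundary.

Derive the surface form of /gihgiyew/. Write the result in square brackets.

[dihtiyew]

Rule 1 Velar Palatalization: [gihgiyew] → [dihdiyew]
Rule 2 Nasal Assimilation: no change — [dihdiyew]
Rule 3 Progressive Voicing Assimilation: [dihdiyew] → [dihtiyew]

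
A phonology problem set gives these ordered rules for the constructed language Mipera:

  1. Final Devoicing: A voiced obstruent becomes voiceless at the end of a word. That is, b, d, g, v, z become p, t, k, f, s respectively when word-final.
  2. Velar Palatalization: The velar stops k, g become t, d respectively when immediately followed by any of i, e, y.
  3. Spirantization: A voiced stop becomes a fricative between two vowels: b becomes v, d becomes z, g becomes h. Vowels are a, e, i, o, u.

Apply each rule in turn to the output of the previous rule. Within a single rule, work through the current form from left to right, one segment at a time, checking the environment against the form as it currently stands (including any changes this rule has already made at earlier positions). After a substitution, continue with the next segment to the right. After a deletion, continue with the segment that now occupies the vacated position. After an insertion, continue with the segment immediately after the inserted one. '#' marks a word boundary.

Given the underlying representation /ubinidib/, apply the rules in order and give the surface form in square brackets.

1 Final Devoicing: [ubinidib] → [ubinidip]
2 Velar Palatalization: no change — [ubinidip]
3 Spirantization: [ubinidip] → [uvinizip]

[uvinizip]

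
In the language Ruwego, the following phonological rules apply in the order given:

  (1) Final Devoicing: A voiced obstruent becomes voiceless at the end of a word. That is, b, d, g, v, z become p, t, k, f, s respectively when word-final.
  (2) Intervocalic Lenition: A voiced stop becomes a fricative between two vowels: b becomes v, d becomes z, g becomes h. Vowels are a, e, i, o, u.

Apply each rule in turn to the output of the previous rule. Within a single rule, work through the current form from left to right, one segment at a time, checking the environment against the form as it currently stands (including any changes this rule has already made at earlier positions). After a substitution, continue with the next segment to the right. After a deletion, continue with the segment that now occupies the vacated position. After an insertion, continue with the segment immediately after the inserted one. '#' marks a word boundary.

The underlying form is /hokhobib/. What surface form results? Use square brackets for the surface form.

(1) Final Devoicing: [hokhobib] → [hokhobip]
(2) Intervocalic Lenition: [hokhobip] → [hokhovip]

[hokhovip]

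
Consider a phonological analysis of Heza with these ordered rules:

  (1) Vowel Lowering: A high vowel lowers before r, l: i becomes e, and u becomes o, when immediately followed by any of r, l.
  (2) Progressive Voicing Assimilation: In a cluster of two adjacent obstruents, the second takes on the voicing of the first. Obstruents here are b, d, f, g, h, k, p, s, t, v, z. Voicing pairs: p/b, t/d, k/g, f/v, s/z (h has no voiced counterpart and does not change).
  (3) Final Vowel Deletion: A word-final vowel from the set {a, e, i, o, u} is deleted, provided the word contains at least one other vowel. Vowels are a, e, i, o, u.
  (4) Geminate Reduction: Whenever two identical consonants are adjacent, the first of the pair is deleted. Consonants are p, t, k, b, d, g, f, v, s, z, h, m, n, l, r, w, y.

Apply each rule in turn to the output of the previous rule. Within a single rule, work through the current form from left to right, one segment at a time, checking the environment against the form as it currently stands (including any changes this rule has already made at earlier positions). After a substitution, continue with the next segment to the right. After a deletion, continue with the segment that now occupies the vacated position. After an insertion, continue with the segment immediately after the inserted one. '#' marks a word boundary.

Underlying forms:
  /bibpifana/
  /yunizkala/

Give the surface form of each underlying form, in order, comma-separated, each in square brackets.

[bibifan], [yunizgal]

/bibpifana/:
  (1) Vowel Lowering: no change — [bibpifana]
  (2) Progressive Voicing Assimilation: [bibpifana] → [bibbifana]
  (3) Final Vowel Deletion: [bibbifana] → [bibbifan]
  (4) Geminate Reduction: [bibbifan] → [bibifan]
/yunizkala/:
  (1) Vowel Lowering: no change — [yunizkala]
  (2) Progressive Voicing Assimilation: [yunizkala] → [yunizgala]
  (3) Final Vowel Deletion: [yunizgala] → [yunizgal]
  (4) Geminate Reduction: no change — [yunizgal]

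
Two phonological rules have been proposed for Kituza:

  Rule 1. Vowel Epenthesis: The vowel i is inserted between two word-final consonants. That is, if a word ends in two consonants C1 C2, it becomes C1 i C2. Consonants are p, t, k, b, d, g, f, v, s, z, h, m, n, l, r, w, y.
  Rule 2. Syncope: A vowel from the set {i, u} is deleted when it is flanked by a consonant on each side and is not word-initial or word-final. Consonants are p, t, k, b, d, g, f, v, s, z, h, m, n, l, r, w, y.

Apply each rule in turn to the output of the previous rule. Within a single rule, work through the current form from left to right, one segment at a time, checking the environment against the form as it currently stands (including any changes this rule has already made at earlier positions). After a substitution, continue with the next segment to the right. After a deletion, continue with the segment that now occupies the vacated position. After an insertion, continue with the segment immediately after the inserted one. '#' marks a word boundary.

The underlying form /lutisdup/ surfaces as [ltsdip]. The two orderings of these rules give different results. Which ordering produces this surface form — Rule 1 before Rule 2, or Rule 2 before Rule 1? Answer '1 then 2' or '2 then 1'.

2 then 1

Order 1 then 2:
  1 Vowel Epenthesis: no change — [lutisdup]
  2 Syncope: [lutisdup] → [ltsdp]
  result: [ltsdp]
Order 2 then 1:
  2 Syncope: [lutisdup] → [ltsdp]
  1 Vowel Epenthesis: [ltsdp] → [ltsdip]
  result: [ltsdip]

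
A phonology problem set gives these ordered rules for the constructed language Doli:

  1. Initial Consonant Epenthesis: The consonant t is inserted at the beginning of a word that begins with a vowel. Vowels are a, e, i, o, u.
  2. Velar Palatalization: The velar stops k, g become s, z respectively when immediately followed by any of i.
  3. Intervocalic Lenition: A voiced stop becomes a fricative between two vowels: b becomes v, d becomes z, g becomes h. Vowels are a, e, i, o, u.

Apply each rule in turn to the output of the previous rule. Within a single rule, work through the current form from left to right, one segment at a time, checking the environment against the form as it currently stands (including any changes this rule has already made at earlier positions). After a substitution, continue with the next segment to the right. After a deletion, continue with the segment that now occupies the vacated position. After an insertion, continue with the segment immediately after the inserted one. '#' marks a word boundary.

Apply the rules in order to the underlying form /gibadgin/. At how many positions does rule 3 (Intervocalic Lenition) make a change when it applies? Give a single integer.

1

1 Initial Consonant Epenthesis: no change — [gibadgin]
2 Velar Palatalization: [gibadgin] → [zibadzin]
3 Intervocalic Lenition: [zibadzin] → [zivadzin]
Rule 3 changed 1 position(s).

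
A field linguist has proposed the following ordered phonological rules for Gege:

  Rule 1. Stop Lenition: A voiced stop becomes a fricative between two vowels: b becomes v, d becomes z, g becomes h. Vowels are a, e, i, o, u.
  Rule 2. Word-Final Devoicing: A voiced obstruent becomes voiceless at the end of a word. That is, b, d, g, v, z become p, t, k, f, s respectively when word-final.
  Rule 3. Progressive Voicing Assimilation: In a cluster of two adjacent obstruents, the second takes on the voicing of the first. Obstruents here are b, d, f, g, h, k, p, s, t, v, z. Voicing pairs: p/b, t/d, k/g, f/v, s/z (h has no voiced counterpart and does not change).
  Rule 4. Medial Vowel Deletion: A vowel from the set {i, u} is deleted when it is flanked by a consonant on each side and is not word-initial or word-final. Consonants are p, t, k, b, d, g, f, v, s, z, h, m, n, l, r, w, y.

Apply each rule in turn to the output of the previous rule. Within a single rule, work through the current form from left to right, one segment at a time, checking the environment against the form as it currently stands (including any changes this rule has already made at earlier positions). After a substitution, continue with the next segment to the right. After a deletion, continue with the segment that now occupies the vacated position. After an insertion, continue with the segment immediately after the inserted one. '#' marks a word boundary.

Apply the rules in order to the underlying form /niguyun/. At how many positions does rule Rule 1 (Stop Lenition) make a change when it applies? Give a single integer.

1

Rule 1 Stop Lenition: [niguyun] → [nihuyun]
Rule 2 Word-Final Devoicing: no change — [nihuyun]
Rule 3 Progressive Voicing Assimilation: no change — [nihuyun]
Rule 4 Medial Vowel Deletion: [nihuyun] → [nhyn]
Rule Rule 1 changed 1 position(s).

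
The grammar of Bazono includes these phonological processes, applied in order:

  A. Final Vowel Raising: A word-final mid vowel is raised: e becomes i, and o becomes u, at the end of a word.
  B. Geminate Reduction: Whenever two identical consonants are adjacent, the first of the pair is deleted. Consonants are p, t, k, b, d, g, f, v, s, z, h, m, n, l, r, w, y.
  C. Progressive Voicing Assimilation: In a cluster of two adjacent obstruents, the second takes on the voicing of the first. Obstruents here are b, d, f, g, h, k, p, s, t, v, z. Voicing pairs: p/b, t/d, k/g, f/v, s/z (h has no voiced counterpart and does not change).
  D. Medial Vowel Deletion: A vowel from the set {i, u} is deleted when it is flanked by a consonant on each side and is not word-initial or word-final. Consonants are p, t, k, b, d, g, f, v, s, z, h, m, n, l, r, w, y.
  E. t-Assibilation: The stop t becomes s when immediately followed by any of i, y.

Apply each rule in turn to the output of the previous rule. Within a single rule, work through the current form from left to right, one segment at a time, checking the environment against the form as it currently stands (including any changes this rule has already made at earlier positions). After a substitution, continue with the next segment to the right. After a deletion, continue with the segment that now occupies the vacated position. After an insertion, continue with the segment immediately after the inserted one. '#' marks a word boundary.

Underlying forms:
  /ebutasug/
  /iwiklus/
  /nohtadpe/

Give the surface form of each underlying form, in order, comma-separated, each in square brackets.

/ebutasug/:
  A Final Vowel Raising: no change — [ebutasug]
  B Geminate Reduction: no change — [ebutasug]
  C Progressive Voicing Assimilation: no change — [ebutasug]
  D Medial Vowel Deletion: [ebutasug] → [ebtasg]
  E t-Assibilation: no change — [ebtasg]
/iwiklus/:
  A Final Vowel Raising: no change — [iwiklus]
  B Geminate Reduction: no change — [iwiklus]
  C Progressive Voicing Assimilation: no change — [iwiklus]
  D Medial Vowel Deletion: [iwiklus] → [iwkls]
  E t-Assibilation: no change — [iwkls]
/nohtadpe/:
  A Final Vowel Raising: [nohtadpe] → [nohtadpi]
  B Geminate Reduction: no change — [nohtadpi]
  C Progressive Voicing Assimilation: [nohtadpi] → [nohtadbi]
  D Medial Vowel Deletion: no change — [nohtadbi]
  E t-Assibilation: no change — [nohtadbi]

[ebtasg], [iwkls], [nohtadbi]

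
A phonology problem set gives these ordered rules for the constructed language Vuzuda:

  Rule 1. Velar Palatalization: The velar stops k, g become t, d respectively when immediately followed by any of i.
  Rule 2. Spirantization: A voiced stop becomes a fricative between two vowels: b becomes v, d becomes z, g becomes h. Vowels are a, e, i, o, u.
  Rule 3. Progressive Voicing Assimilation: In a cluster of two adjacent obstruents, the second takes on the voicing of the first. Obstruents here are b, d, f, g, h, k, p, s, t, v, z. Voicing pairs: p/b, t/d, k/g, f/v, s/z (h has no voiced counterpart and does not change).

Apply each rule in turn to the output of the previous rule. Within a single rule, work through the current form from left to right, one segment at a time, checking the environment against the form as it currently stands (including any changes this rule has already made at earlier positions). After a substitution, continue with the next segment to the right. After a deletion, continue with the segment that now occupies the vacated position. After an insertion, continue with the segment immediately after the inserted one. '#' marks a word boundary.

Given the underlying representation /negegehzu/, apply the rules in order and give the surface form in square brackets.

[nehehehsu]

Rule 1 Velar Palatalization: no change — [negegehzu]
Rule 2 Spirantization: [negegehzu] → [nehehehzu]
Rule 3 Progressive Voicing Assimilation: [nehehehzu] → [nehehehsu]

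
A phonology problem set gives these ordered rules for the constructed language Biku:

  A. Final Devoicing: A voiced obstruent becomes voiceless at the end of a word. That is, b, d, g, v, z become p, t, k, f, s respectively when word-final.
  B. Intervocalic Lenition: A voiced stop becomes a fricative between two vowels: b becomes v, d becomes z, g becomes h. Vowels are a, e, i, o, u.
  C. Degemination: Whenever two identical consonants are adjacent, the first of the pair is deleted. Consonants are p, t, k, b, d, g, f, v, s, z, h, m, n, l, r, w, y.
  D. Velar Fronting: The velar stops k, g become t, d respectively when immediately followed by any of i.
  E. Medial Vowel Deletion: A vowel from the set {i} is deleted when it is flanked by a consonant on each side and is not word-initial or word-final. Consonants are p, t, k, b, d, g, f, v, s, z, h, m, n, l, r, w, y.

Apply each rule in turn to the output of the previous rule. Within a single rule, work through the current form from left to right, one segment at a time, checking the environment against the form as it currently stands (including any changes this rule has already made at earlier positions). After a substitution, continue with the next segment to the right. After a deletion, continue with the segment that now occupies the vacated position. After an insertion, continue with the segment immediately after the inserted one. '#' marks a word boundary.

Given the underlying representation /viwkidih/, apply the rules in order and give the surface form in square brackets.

A Final Devoicing: no change — [viwkidih]
B Intervocalic Lenition: [viwkidih] → [viwkizih]
C Degemination: no change — [viwkizih]
D Velar Fronting: [viwkizih] → [viwtizih]
E Medial Vowel Deletion: [viwtizih] → [vwtzh]

[vwtzh]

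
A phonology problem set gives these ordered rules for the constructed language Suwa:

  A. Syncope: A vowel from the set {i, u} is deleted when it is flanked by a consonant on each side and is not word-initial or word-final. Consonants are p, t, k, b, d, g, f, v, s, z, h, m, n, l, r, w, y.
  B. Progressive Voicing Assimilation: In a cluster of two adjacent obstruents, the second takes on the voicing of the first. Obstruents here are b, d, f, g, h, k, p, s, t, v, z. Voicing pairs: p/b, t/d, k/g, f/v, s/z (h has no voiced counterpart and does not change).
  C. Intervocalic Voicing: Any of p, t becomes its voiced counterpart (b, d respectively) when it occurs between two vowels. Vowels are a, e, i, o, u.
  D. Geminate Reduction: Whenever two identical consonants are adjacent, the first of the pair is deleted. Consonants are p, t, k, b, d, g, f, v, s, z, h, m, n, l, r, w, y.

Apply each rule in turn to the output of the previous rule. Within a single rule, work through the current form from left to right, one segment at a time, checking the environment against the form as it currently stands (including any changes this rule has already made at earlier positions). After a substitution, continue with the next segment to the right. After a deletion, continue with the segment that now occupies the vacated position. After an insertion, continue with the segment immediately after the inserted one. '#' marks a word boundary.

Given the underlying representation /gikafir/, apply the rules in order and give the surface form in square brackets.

[gafr]

A Syncope: [gikafir] → [gkafr]
B Progressive Voicing Assimilation: [gkafr] → [ggafr]
C Intervocalic Voicing: no change — [ggafr]
D Geminate Reduction: [ggafr] → [gafr]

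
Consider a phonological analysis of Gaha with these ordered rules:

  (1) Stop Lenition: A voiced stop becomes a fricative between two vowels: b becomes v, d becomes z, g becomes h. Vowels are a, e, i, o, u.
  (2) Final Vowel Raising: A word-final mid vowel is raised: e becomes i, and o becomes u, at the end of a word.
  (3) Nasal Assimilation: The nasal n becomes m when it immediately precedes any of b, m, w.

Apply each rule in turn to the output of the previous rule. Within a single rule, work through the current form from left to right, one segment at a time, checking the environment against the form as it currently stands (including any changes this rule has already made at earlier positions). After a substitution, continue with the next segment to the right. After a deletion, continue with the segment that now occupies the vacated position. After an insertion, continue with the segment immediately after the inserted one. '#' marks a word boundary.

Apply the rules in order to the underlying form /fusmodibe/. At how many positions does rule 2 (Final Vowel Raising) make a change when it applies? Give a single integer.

1

(1) Stop Lenition: [fusmodibe] → [fusmozive]
(2) Final Vowel Raising: [fusmozive] → [fusmozivi]
(3) Nasal Assimilation: no change — [fusmozivi]
Rule 2 changed 1 position(s).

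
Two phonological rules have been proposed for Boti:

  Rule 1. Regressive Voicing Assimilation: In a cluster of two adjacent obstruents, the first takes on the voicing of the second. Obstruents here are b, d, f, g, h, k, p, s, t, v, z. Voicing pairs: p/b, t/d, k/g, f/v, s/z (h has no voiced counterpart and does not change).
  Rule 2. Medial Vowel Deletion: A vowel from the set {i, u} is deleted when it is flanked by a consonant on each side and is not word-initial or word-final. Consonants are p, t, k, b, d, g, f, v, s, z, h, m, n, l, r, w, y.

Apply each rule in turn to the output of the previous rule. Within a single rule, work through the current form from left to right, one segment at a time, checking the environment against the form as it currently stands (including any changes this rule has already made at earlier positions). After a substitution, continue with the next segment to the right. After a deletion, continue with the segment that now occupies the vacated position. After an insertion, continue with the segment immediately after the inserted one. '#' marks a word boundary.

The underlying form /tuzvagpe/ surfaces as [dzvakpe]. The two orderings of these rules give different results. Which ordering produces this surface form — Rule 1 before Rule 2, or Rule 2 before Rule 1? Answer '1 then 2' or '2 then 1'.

Order 1 then 2:
  1 Regressive Voicing Assimilation: [tuzvagpe] → [tuzvakpe]
  2 Medial Vowel Deletion: [tuzvakpe] → [tzvakpe]
  result: [tzvakpe]
Order 2 then 1:
  2 Medial Vowel Deletion: [tuzvagpe] → [tzvagpe]
  1 Regressive Voicing Assimilation: [tzvagpe] → [dzvakpe]
  result: [dzvakpe]

2 then 1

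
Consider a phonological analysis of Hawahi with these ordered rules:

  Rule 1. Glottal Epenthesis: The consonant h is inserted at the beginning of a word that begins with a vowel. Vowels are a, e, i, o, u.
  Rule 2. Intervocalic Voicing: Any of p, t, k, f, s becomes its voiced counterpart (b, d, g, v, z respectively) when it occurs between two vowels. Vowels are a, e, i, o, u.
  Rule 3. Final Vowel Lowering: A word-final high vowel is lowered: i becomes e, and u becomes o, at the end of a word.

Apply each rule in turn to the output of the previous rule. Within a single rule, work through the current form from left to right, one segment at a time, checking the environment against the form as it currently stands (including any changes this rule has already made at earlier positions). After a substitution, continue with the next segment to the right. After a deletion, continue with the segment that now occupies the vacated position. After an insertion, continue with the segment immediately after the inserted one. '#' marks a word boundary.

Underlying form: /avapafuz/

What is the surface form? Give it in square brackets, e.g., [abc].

Rule 1 Glottal Epenthesis: [avapafuz] → [havapafuz]
Rule 2 Intervocalic Voicing: [havapafuz] → [havabavuz]
Rule 3 Final Vowel Lowering: no change — [havabavuz]

[havabavuz]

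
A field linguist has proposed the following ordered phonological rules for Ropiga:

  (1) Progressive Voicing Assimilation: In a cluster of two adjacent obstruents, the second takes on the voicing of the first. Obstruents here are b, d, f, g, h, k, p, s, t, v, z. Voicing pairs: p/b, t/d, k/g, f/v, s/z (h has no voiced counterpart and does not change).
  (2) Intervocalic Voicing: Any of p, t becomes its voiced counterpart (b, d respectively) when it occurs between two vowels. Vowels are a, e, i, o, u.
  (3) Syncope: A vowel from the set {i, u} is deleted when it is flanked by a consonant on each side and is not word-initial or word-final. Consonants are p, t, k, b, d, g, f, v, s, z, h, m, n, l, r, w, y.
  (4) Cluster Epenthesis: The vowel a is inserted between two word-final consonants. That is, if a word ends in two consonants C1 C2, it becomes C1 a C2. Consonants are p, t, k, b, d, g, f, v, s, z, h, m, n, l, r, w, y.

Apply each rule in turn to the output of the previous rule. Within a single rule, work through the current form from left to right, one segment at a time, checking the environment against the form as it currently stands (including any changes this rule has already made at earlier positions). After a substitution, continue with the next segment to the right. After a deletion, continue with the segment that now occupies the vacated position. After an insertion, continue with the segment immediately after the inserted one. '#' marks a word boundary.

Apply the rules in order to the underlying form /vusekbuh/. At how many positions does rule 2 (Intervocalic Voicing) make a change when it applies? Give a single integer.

0

(1) Progressive Voicing Assimilation: [vusekbuh] → [vusekpuh]
(2) Intervocalic Voicing: no change — [vusekpuh]
(3) Syncope: [vusekpuh] → [vsekph]
(4) Cluster Epenthesis: [vsekph] → [vsekpah]
Rule 2 changed 0 position(s).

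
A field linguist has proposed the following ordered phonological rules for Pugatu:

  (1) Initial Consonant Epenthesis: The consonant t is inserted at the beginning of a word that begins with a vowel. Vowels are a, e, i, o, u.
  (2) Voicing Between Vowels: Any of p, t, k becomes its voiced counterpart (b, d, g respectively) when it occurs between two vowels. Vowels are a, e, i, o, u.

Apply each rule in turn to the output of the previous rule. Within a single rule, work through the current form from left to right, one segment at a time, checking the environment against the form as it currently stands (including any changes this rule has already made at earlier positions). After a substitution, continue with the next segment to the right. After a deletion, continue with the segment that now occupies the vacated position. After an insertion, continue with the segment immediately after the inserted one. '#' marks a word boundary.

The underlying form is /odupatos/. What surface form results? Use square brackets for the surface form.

[todubados]

(1) Initial Consonant Epenthesis: [odupatos] → [todupatos]
(2) Voicing Between Vowels: [todupatos] → [todubados]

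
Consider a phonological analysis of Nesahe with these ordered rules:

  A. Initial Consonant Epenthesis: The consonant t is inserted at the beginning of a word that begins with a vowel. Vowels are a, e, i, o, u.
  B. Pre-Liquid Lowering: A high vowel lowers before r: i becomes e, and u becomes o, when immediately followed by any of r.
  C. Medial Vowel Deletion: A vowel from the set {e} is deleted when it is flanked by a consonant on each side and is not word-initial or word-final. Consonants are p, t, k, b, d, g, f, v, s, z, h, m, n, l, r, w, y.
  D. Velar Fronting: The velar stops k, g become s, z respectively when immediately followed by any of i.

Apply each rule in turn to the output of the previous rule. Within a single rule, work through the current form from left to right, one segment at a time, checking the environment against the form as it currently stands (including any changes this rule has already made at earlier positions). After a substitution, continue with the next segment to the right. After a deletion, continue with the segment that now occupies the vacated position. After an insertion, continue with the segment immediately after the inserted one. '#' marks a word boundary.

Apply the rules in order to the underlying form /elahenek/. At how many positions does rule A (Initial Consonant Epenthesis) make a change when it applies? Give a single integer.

1

A Initial Consonant Epenthesis: [elahenek] → [telahenek]
B Pre-Liquid Lowering: no change — [telahenek]
C Medial Vowel Deletion: [telahenek] → [tlahnk]
D Velar Fronting: no change — [tlahnk]
Rule A changed 1 position(s).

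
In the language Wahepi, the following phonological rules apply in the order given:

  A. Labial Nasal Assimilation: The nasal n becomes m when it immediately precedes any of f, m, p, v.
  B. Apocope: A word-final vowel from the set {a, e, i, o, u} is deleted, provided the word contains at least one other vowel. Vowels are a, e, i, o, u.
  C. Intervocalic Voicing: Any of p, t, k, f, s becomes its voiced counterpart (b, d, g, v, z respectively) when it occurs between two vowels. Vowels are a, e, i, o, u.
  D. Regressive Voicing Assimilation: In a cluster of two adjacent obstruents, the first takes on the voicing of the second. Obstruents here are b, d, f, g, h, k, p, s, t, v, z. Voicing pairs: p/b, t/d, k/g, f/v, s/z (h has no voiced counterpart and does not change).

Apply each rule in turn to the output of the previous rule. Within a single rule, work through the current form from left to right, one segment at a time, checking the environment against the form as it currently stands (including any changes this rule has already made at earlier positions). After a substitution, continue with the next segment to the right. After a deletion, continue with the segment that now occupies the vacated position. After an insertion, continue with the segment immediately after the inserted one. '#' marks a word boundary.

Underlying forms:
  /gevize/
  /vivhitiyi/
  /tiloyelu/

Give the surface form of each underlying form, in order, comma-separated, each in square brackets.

/gevize/:
  A Labial Nasal Assimilation: no change — [gevize]
  B Apocope: [gevize] → [geviz]
  C Intervocalic Voicing: no change — [geviz]
  D Regressive Voicing Assimilation: no change — [geviz]
/vivhitiyi/:
  A Labial Nasal Assimilation: no change — [vivhitiyi]
  B Apocope: [vivhitiyi] → [vivhitiy]
  C Intervocalic Voicing: [vivhitiy] → [vivhidiy]
  D Regressive Voicing Assimilation: [vivhidiy] → [vifhidiy]
/tiloyelu/:
  A Labial Nasal Assimilation: no change — [tiloyelu]
  B Apocope: [tiloyelu] → [tiloyel]
  C Intervocalic Voicing: no change — [tiloyel]
  D Regressive Voicing Assimilation: no change — [tiloyel]

[geviz], [vifhidiy], [tiloyel]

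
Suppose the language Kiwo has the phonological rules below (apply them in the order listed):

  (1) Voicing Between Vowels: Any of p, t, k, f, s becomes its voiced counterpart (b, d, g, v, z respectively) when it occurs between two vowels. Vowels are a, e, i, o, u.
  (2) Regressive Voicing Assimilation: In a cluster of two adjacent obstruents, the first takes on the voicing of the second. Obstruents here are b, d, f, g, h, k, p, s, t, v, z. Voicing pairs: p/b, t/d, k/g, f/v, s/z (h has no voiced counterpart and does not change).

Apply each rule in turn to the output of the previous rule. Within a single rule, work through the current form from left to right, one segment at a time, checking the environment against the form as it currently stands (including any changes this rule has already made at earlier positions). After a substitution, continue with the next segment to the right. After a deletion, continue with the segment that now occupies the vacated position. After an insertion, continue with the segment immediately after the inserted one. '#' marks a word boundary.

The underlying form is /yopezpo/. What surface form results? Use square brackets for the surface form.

(1) Voicing Between Vowels: [yopezpo] → [yobezpo]
(2) Regressive Voicing Assimilation: [yobezpo] → [yobespo]

[yobespo]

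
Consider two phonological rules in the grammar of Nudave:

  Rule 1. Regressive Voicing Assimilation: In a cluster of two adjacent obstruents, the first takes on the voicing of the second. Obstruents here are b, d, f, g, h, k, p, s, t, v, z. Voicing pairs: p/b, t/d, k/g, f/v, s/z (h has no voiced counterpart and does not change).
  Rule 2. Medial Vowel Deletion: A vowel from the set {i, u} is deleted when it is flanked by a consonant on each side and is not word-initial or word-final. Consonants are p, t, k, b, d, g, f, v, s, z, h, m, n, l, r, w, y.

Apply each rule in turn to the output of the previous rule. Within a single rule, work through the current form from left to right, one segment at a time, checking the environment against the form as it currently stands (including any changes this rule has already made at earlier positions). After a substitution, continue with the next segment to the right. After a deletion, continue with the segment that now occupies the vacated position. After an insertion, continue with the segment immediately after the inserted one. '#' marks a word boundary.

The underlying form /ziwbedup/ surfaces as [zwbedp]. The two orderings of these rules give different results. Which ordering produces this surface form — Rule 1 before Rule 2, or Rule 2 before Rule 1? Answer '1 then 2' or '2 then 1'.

1 then 2

Order 1 then 2:
  1 Regressive Voicing Assimilation: no change — [ziwbedup]
  2 Medial Vowel Deletion: [ziwbedup] → [zwbedp]
  result: [zwbedp]
Order 2 then 1:
  2 Medial Vowel Deletion: [ziwbedup] → [zwbedp]
  1 Regressive Voicing Assimilation: [zwbedp] → [zwbetp]
  result: [zwbetp]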